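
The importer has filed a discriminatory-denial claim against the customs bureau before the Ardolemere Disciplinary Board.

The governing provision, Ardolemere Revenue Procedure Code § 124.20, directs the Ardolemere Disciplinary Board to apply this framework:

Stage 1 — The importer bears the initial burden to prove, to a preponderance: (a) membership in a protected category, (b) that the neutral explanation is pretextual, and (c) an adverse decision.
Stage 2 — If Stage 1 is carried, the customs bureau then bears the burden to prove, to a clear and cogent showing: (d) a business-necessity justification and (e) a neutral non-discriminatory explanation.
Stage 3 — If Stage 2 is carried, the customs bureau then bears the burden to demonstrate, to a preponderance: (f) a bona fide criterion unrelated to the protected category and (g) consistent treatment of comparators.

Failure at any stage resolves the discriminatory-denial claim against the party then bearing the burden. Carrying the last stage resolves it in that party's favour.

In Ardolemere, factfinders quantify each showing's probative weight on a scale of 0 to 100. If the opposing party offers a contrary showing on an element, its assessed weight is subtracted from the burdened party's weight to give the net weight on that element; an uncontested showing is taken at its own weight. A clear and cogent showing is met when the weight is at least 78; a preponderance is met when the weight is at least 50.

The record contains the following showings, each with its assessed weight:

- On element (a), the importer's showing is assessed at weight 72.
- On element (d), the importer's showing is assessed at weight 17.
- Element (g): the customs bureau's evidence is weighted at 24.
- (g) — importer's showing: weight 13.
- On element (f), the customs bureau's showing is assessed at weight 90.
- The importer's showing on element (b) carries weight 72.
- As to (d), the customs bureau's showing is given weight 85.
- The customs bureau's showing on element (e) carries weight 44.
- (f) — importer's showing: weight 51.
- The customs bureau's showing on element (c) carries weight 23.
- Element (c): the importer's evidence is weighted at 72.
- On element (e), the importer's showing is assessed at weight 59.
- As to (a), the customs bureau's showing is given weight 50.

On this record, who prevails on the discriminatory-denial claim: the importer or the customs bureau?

customs bureau

Stage 1 — burden on importer; standard: a preponderance (weight is at least 50).
    (a): 72 − 50 = 22 < 50 [not met]
    (b): 72 ≥ 50 [met]
    (c): 72 − 23 = 49 < 50 [not met]
  Not every element is met, so the importer fails to carry Stage 1.
So the customs bureau prevails.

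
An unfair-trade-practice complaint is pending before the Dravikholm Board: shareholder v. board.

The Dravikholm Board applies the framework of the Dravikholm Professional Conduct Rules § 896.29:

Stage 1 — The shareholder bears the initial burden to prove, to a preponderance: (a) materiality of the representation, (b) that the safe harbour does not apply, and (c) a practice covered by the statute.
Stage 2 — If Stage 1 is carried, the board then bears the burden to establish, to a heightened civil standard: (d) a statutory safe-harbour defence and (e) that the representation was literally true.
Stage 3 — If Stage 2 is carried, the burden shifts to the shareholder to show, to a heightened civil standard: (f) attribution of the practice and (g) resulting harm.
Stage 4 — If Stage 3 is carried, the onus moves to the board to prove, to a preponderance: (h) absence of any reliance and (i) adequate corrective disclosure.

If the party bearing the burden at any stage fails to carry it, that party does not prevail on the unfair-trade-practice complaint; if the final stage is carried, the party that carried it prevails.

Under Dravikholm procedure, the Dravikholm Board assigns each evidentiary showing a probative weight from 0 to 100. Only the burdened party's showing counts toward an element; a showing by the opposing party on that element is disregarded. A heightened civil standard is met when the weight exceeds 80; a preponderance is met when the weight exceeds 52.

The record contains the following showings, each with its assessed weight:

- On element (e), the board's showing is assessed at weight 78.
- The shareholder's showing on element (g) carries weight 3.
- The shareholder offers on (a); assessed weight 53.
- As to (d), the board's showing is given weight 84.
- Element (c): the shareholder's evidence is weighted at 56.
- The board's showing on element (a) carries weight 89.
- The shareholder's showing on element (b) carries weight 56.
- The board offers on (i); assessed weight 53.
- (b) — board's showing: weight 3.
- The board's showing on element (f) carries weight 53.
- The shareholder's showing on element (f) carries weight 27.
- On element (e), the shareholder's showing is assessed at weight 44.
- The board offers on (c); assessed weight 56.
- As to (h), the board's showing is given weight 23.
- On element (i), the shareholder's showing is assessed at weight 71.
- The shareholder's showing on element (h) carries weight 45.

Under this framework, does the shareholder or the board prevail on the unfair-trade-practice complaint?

shareholder

At Stage 1 the shareholder must meet a preponderance (weight exceeds 52): on (a) the weight is 53 (the board's 89 is given no effect), > 52, so (a) meets the standard; on (b) the weight is 56 (the board's 3 is given no effect), > 52, so (b) meets the standard; on (c) the weight is 56 (the board's 56 is given no effect), > 52, so (c) meets the standard.
  All elements met. The burden passes to the board.
At Stage 2 the board must meet a heightened civil standard (weight exceeds 80): on (d) the weight is 84, > 80, so (d) meets the standard; on (e) the weight is 78 (the shareholder's 44 is given no effect), which does not exceed 80, so (e) does not meet the standard.
  Stage 2 not carried; the board fails its burden.
The analysis ends at Stage 2; the shareholder prevails.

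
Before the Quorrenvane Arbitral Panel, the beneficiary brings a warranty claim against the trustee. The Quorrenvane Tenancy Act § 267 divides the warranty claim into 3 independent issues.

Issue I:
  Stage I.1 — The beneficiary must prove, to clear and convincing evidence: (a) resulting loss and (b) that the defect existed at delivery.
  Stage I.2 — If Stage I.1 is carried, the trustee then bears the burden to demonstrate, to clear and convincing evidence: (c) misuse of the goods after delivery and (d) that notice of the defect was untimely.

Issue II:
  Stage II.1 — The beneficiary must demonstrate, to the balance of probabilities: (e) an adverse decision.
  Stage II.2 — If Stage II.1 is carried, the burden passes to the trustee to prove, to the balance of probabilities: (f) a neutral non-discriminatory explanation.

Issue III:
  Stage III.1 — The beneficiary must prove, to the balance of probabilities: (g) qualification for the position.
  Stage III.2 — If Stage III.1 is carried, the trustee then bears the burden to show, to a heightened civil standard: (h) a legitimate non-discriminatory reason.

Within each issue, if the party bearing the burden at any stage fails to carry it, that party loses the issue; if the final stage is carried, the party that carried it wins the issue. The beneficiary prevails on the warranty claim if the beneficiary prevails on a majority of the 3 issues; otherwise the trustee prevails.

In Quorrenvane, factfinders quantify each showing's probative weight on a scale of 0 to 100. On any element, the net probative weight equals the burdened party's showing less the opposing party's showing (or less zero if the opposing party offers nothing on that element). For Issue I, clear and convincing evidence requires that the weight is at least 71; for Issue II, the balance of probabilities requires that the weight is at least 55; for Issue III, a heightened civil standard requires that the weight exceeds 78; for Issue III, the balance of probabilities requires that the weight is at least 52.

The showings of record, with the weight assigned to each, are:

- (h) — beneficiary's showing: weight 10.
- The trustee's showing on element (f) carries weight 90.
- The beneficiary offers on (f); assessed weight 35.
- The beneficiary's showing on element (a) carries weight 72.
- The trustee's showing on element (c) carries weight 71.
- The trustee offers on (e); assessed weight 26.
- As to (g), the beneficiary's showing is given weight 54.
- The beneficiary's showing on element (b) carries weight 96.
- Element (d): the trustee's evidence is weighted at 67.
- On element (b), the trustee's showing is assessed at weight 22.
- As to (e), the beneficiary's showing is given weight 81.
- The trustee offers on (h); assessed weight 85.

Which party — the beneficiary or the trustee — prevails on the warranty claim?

— Issue I —
Stage I.1 (beneficiary, clear and convincing evidence, weight is at least 71): (a) 72 ≥ 71 — meets; (b) net 96−22=74 ≥ 71 — meets.
  Stage I.1 carried; the burden shifts to the trustee.
Stage I.2 (trustee, clear and convincing evidence, weight is at least 71): (c) 71 ≥ 71 — meets; (d) 67 < 71 — fails.
  The trustee does not carry Stage I.2.
The analysis ends at Stage I.2; the beneficiary prevails on this issue.
— Issue II —
At Stage II.1 the beneficiary must meet the balance of probabilities (weight is at least 55): on (e) the weight is 81 less the opposing 26 gives net 55, which does reach 55, so (e) meets the standard.
  Stage II.1 is satisfied; the onus moves to the trustee.
At Stage II.2 the trustee must meet the balance of probabilities (weight is at least 55): on (f) the weight is 90 less the opposing 35 gives net 55, which does reach 55, so (f) meets the standard.
  Stage II.2 carried; the final stage is satisfied.
With every stage satisfied, the trustee prevails on this issue.
— Issue III —
Stage III.1 — burden on beneficiary; standard: the balance of probabilities (weight is at least 52).
    (g): 54 ≥ 52 [met]
  All elements met. The burden passes to the trustee.
Stage III.2 — burden on trustee; standard: a heightened civil standard (weight exceeds 78).
    (h): 85 − 10 = 75 ≤ 78 [not met]
  Not every element is met, so the trustee fails to carry Stage III.2.
The analysis ends at Stage III.2; the beneficiary prevails on this issue.
Per-issue: Issue I → beneficiary; Issue II → trustee; Issue III → beneficiary. The beneficiary must prevail on a majority of issues; overall, the beneficiary prevails.

beneficiary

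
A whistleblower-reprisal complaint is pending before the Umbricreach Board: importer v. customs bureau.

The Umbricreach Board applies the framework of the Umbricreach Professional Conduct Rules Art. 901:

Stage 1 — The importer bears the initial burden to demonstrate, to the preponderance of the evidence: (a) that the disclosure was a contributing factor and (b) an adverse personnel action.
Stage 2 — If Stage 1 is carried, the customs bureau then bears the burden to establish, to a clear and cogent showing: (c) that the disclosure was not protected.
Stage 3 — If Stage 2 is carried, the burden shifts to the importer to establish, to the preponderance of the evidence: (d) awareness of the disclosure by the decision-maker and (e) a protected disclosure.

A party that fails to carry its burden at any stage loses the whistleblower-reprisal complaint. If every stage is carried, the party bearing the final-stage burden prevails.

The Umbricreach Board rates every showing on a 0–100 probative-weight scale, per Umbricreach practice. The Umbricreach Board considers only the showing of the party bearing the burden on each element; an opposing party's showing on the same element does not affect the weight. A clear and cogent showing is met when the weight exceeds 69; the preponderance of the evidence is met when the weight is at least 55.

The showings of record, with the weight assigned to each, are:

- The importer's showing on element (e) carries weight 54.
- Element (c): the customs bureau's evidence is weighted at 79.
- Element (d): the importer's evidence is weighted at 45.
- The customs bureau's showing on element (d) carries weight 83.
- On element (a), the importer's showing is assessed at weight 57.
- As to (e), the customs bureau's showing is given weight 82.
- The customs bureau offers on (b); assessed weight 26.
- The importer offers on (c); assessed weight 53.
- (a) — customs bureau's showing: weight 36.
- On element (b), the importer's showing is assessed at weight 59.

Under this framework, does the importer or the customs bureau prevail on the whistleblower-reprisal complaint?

Stage 1 (importer, the preponderance of the evidence, weight is at least 55): (a) 57 (customs bureau's 36 disregarded) ≥ 55 — meets; (b) 59 (customs bureau's 26 disregarded) ≥ 55 — meets.
  Stage 1 is satisfied; the onus moves to the customs bureau.
Stage 2 (customs bureau, a clear and cogent showing, weight exceeds 69): (c) 79 (importer's 53 disregarded) > 69 — meets.
  Stage 2 is satisfied; the onus moves to the importer.
Stage 3 (importer, the preponderance of the evidence, weight is at least 55): (d) 45 (customs bureau's 83 disregarded) < 55 — fails; (e) 54 (customs bureau's 82 disregarded) < 55 — fails.
  Stage 3 not carried; the importer fails its burden.
The customs bureau prevails.

customs bureau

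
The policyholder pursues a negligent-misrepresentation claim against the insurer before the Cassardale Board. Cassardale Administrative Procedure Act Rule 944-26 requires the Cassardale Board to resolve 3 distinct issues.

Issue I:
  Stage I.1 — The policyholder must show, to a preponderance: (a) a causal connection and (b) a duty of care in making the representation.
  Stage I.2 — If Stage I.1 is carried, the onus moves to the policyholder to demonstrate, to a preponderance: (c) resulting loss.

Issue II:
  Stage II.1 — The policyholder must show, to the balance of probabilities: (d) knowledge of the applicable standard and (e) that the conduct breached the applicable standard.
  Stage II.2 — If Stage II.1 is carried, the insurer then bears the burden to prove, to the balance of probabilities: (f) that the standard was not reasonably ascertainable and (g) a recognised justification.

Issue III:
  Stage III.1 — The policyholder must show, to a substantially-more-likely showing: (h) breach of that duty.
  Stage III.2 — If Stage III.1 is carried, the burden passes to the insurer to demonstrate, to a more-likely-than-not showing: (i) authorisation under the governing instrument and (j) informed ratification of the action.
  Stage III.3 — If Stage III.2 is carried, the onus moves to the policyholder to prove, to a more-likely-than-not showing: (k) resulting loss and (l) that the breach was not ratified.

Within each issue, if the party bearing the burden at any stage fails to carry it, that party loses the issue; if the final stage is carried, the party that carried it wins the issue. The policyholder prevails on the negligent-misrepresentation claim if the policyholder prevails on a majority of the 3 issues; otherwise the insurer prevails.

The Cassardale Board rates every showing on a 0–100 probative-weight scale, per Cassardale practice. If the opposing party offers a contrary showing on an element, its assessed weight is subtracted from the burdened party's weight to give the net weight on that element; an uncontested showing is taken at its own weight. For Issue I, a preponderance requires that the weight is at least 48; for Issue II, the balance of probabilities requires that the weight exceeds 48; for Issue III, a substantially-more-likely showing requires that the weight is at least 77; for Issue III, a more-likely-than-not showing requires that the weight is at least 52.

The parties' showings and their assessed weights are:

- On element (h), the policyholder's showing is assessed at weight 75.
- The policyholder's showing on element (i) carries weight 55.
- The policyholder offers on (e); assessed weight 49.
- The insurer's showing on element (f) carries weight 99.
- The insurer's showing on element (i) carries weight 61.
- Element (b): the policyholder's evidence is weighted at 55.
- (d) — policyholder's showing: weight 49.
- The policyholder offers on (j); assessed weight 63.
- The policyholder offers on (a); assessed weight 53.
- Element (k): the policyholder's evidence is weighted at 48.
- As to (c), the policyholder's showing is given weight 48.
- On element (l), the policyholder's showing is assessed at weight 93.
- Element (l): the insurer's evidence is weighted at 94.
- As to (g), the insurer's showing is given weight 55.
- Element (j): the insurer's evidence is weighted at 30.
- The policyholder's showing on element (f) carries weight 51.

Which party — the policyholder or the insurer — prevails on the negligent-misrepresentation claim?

— Issue I —
At Stage I.1 the policyholder must meet a preponderance (weight is at least 48): on (a) the weight is 53, ≥ 48, so (a) meets the standard; on (b) the weight is 55, ≥ 48, so (b) meets the standard.
  Stage I.1 carried; the burden remains with the policyholder.
At Stage I.2 the policyholder must meet a preponderance (weight is at least 48): on (c) the weight is 48, ≥ 48, so (c) meets the standard.
  The policyholder carries the last stage.
All stages carried — the policyholder prevails on this issue.
— Issue II —
Stage II.1 (policyholder, the balance of probabilities, weight exceeds 48): (d) 49 > 48 — meets; (e) 49 > 48 — meets.
  All elements met. The burden passes to the insurer.
Stage II.2 (insurer, the balance of probabilities, weight exceeds 48): (f) net 99−51=48 ≤ 48 — fails; (g) 55 > 48 — meets.
  Stage II.2 not carried; the insurer fails its burden.
The analysis ends at Stage II.2; the policyholder prevails on this issue.
— Issue III —
At Stage III.1 the policyholder must meet a substantially-more-likely showing (weight is at least 77): on (h) the weight is 75, which does not reach 77, so (h) does not meet the standard.
  Stage III.1 not carried; the policyholder fails its burden.
The analysis ends at Stage III.1; the insurer prevails on this issue.
Per-issue: Issue I → policyholder; Issue II → policyholder; Issue III → insurer. The policyholder must prevail on a majority of issues; overall, the policyholder prevails.

policyholder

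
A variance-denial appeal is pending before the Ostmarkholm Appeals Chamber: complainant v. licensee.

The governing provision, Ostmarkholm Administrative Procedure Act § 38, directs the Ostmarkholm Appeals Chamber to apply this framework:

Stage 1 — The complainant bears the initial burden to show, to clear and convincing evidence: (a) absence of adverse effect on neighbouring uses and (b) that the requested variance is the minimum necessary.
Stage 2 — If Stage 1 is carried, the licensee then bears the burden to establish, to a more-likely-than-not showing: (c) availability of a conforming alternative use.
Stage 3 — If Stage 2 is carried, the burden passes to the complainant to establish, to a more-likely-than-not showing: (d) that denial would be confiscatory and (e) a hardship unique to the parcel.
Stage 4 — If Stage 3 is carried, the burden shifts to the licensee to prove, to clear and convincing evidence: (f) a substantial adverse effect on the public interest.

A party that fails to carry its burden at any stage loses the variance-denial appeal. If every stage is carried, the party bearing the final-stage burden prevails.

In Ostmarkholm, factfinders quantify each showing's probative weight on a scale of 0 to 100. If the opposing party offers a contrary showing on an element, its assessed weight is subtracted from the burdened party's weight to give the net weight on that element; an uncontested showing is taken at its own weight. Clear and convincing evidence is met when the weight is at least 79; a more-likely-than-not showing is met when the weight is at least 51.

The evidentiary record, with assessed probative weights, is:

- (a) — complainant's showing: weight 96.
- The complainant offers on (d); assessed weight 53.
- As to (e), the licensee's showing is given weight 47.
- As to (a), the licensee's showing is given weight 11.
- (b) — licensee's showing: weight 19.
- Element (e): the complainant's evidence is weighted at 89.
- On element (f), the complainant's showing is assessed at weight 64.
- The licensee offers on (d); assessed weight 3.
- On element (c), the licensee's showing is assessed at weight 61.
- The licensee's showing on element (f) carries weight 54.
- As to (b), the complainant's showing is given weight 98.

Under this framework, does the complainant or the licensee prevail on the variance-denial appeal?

At Stage 1 the complainant must meet clear and convincing evidence (weight is at least 79): on (a) the weight is 96 less the opposing 11 gives net 85, which does reach 79, so (a) meets the standard; on (b) the weight is 98 less the opposing 19 gives net 79, ≥ 79, so (b) meets the standard.
  The complainant carries Stage 1; the licensee now bears the burden.
At Stage 2 the licensee must meet a more-likely-than-not showing (weight is at least 51): on (c) the weight is 61, ≥ 51, so (c) meets the standard.
  The licensee carries Stage 2; the complainant now bears the burden.
At Stage 3 the complainant must meet a more-likely-than-not showing (weight is at least 51): on (d) the weight is 53 less the opposing 3 gives net 50, which does not reach 51, so (d) does not meet the standard; on (e) the weight is 89 less the opposing 47 gives net 42, < 51, so (e) does not meet the standard.
  Stage 3 not carried; the complainant fails its burden.
The analysis ends at Stage 3; the licensee prevails.

licensee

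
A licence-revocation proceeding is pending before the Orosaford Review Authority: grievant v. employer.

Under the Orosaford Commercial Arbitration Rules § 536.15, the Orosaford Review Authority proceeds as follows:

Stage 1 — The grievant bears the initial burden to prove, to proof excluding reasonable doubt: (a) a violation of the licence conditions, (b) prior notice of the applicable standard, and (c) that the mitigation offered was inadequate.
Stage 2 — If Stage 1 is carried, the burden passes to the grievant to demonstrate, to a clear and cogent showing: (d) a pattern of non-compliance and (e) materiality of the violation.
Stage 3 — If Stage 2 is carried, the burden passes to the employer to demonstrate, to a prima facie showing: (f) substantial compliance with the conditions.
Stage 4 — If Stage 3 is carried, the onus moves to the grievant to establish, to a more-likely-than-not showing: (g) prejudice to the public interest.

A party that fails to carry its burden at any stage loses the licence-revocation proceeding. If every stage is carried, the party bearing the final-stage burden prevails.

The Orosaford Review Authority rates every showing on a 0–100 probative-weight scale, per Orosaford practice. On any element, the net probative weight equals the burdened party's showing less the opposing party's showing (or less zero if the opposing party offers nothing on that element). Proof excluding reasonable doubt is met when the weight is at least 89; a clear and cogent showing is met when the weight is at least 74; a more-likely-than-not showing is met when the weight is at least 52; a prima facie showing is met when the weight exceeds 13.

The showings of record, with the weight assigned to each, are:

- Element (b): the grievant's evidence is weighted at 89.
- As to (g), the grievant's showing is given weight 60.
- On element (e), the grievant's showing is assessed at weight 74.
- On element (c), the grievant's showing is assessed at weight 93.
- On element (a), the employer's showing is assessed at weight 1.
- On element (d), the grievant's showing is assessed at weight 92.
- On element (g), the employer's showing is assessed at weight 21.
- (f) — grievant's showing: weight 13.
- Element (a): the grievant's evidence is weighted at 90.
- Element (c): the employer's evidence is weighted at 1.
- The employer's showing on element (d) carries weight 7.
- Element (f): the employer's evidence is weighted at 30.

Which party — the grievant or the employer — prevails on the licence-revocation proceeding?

employer

At Stage 1 the grievant must meet proof excluding reasonable doubt (weight is at least 89): on (a) the weight is 90 less the opposing 1 gives net 89, which does reach 89, so (a) meets the standard; on (b) the weight is 89, which does reach 89, so (b) meets the standard; on (c) the weight is 93 less the opposing 1 gives net 92, ≥ 89, so (c) meets the standard.
  All elements met. The grievant retains the burden for Stage 2.
At Stage 2 the grievant must meet a clear and cogent showing (weight is at least 74): on (d) the weight is 92 less the opposing 7 gives net 85, which does reach 74, so (d) meets the standard; on (e) the weight is 74, which does reach 74, so (e) meets the standard.
  All elements met. The burden passes to the employer.
At Stage 3 the employer must meet a prima facie showing (weight exceeds 13): on (f) the weight is 30 less the opposing 13 gives net 17, > 13, so (f) meets the standard.
  All elements met. The burden passes to the grievant.
At Stage 4 the grievant must meet a more-likely-than-not showing (weight is at least 52): on (g) the weight is 60 less the opposing 21 gives net 39, which does not reach 52, so (g) does not meet the standard.
  The grievant does not carry Stage 4.
The employer prevails.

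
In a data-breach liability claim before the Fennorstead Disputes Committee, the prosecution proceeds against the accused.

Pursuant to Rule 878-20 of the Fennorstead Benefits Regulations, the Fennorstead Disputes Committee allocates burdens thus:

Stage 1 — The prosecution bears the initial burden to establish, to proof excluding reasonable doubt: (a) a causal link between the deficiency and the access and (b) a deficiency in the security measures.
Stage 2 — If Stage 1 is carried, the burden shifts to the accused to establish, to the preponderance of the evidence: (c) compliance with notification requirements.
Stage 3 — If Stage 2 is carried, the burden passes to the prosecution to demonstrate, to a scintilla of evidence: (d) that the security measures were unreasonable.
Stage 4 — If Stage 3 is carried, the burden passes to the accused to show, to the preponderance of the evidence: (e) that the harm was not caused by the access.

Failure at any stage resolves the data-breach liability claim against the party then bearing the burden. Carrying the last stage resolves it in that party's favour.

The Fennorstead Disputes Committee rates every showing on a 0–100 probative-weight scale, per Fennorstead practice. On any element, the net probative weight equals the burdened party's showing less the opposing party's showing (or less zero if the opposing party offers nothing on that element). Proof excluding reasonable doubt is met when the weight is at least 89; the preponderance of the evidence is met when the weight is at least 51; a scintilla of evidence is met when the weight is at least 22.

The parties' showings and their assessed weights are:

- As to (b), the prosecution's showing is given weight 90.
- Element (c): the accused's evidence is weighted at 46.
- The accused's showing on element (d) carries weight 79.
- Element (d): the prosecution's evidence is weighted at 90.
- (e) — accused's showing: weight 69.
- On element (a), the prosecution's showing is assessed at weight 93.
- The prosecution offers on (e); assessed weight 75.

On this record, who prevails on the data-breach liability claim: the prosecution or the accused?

prosecution

Stage 1 (prosecution, proof excluding reasonable doubt, weight is at least 89): (a) 93 ≥ 89 — meets; (b) 90 ≥ 89 — meets.
  The prosecution carries Stage 1; the accused now bears the burden.
Stage 2 (accused, the preponderance of the evidence, weight is at least 51): (c) 46 < 51 — fails.
  Stage 2 not carried; the accused fails its burden.
So the prosecution prevails.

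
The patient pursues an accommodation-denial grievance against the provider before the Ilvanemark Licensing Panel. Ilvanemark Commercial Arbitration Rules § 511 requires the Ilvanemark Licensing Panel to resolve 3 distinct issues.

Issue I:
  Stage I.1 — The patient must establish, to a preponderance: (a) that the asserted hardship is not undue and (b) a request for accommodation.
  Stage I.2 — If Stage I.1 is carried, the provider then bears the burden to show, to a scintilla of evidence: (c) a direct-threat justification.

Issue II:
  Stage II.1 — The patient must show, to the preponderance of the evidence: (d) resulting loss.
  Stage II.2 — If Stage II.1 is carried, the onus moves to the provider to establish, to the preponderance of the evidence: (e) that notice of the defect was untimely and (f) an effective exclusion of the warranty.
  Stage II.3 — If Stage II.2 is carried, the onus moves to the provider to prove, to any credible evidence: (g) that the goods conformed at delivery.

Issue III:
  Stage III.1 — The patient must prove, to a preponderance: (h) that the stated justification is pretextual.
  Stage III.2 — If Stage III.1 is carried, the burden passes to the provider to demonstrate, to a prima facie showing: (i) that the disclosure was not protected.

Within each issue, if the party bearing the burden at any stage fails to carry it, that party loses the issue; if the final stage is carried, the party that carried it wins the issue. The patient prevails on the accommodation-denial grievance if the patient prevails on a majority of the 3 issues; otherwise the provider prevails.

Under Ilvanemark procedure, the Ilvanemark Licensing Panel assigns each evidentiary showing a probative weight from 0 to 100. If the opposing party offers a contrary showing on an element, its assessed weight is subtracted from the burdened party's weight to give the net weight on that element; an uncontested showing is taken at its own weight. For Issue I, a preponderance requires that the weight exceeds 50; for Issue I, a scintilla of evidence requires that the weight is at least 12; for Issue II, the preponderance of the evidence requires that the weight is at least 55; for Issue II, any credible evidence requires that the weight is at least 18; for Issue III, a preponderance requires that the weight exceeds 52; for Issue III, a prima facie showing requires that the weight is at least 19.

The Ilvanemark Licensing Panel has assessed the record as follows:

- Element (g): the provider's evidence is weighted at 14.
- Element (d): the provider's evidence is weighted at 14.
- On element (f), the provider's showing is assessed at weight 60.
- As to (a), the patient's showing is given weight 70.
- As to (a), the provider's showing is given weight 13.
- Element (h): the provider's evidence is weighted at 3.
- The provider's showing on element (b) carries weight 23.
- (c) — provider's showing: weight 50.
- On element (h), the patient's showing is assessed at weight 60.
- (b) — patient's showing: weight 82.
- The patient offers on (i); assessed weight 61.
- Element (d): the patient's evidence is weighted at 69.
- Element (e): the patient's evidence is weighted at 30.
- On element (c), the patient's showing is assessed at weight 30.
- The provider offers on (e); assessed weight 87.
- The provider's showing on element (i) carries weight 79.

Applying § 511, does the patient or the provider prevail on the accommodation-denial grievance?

patient

— Issue I —
Stage I.1 — burden on patient; standard: a preponderance (weight exceeds 50).
    (a): 70 − 13 = 57 > 50 [met]
    (b): 82 − 23 = 59 > 50 [met]
  Stage I.1 carried; the burden shifts to the provider.
Stage I.2 — burden on provider; standard: a scintilla of evidence (weight is at least 12).
    (c): 50 − 30 = 20 ≥ 12 [met]
  Stage I.2 carried; the final stage is satisfied.
All stages carried — the provider prevails on this issue.
— Issue II —
Stage II.1 — burden on patient; standard: the preponderance of the evidence (weight is at least 55).
    (d): 69 − 14 = 55 ≥ 55 [met]
  Stage II.1 carried; the burden shifts to the provider.
Stage II.2 — burden on provider; standard: the preponderance of the evidence (weight is at least 55).
    (e): 87 − 30 = 57 ≥ 55 [met]
    (f): 60 ≥ 55 [met]
  Stage II.2 carried; the burden remains with the provider.
Stage II.3 — burden on provider; standard: any credible evidence (weight is at least 18).
    (g): 14 < 18 [not met]
  The provider does not carry Stage II.3.
So the patient prevails on this issue.
— Issue III —
Stage III.1 (patient, a preponderance, weight exceeds 52): (h) net 60−3=57 > 52 — meets.
  Stage III.1 is satisfied; the onus moves to the provider.
Stage III.2 (provider, a prima facie showing, weight is at least 19): (i) net 79−61=18 < 19 — fails.
  Not every element is met, so the provider fails to carry Stage III.2.
So the patient prevails on this issue.
Per-issue: Issue I → provider; Issue II → patient; Issue III → patient. The patient must prevail on a majority of issues; overall, the patient prevails.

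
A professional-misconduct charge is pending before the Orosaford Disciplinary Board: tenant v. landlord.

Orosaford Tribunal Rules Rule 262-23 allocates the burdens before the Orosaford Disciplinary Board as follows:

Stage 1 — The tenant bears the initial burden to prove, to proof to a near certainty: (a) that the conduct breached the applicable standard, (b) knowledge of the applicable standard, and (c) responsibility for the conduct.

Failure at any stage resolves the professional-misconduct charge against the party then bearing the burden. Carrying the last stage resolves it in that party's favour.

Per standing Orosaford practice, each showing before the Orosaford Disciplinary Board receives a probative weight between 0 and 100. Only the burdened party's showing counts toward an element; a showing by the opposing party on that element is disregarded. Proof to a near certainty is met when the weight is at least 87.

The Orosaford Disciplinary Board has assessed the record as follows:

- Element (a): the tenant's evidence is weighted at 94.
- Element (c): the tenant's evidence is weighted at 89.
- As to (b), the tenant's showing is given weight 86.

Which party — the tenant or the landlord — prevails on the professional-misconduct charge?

Stage 1 — burden on tenant; standard: proof to a near certainty (weight is at least 87).
    (a): 94 ≥ 87 [met]
    (b): 86 < 87 [not met]
    (c): 89 ≥ 87 [met]
  The tenant does not carry Stage 1.
The landlord prevails.

landlord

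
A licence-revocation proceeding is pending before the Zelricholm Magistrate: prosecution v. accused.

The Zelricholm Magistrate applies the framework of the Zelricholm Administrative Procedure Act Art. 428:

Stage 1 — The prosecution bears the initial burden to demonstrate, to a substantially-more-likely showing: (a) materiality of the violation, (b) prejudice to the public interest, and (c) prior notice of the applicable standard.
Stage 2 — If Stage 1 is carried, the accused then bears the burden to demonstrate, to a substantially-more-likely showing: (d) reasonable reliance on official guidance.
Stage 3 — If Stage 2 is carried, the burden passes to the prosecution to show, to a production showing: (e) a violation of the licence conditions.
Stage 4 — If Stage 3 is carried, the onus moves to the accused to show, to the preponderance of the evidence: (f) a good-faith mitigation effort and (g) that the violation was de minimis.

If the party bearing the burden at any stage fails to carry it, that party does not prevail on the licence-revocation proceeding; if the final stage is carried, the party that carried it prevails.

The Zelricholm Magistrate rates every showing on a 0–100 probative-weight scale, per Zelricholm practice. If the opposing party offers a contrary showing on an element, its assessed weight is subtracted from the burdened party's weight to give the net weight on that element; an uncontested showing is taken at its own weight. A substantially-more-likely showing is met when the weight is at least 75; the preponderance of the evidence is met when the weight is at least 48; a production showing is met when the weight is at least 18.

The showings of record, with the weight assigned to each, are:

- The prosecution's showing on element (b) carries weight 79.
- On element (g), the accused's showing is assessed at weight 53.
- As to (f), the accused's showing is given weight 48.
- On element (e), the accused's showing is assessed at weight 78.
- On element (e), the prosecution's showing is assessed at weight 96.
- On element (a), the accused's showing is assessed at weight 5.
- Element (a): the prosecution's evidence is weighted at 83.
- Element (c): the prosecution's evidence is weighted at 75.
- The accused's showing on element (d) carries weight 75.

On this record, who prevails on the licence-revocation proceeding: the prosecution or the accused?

accused

Stage 1 (prosecution, a substantially-more-likely showing, weight is at least 75): (a) net 83−5=78 ≥ 75 — meets; (b) 79 ≥ 75 — meets; (c) 75 ≥ 75 — meets.
  The prosecution carries Stage 1; the accused now bears the burden.
Stage 2 (accused, a substantially-more-likely showing, weight is at least 75): (d) 75 ≥ 75 — meets.
  Stage 2 is satisfied; the onus moves to the prosecution.
Stage 3 (prosecution, a production showing, weight is at least 18): (e) net 96−78=18 ≥ 18 — meets.
  All elements met. The burden passes to the accused.
Stage 4 (accused, the preponderance of the evidence, weight is at least 48): (f) 48 ≥ 48 — meets; (g) 53 ≥ 48 — meets.
  The accused carries the last stage.
With every stage satisfied, the accused prevails.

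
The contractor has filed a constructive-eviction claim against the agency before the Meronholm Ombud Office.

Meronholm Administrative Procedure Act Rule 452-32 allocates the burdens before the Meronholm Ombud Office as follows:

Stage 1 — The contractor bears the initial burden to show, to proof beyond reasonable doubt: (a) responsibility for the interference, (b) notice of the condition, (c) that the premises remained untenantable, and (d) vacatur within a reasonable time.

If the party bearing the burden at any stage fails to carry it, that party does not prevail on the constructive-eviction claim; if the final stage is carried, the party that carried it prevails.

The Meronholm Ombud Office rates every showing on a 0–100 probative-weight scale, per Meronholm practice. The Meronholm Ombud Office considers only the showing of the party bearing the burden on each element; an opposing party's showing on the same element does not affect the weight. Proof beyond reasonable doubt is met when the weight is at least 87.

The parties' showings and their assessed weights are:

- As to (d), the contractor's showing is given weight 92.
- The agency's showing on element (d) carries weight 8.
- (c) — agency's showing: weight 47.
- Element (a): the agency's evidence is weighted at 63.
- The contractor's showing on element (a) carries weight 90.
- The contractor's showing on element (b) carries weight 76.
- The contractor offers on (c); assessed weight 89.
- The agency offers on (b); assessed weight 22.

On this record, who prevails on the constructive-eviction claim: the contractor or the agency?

At Stage 1 the contractor must meet proof beyond reasonable doubt (weight is at least 87): on (a) the weight is 90 (the agency's 63 is given no effect), which does reach 87, so (a) meets the standard; on (b) the weight is 76 (the agency's 22 is given no effect), < 87, so (b) does not meet the standard; on (c) the weight is 89 (the agency's 47 is given no effect), which does reach 87, so (c) meets the standard; on (d) the weight is 92 (the agency's 8 is given no effect), which does reach 87, so (d) meets the standard.
  The contractor does not carry Stage 1.
So the agency prevails.

agency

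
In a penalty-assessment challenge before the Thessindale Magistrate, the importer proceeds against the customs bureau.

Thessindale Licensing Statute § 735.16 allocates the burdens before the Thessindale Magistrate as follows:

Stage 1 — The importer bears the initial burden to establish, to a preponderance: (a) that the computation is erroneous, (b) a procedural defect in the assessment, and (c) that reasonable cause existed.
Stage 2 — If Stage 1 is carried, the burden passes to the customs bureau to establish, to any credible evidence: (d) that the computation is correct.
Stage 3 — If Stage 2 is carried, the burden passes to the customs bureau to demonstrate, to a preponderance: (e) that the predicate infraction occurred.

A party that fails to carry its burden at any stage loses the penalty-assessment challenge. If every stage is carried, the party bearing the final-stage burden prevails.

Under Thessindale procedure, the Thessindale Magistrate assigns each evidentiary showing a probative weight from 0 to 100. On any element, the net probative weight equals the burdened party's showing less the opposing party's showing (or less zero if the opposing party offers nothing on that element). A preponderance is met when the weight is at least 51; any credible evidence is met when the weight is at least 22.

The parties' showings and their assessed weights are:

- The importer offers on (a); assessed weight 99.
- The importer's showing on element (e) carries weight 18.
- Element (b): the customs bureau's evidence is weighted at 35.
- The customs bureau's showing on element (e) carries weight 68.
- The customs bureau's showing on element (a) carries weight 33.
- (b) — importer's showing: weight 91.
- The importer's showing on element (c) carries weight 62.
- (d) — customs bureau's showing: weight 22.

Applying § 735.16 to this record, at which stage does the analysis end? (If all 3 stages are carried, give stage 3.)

stage 3

Stage 1 — burden on importer; standard: a preponderance (weight is at least 51).
    (a): 99 − 33 = 66 ≥ 51 [met]
    (b): 91 − 35 = 56 ≥ 51 [met]
    (c): 62 ≥ 51 [met]
  Stage 1 carried; the burden shifts to the customs bureau.
Stage 2 — burden on customs bureau; standard: any credible evidence (weight is at least 22).
    (d): 22 ≥ 22 [met]
  Stage 2 carried; the burden remains with the customs bureau.
Stage 3 — burden on customs bureau; standard: a preponderance (weight is at least 51).
    (e): 68 − 18 = 50 < 51 [not met]
  The customs bureau does not carry Stage 3.
So the importer prevails.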